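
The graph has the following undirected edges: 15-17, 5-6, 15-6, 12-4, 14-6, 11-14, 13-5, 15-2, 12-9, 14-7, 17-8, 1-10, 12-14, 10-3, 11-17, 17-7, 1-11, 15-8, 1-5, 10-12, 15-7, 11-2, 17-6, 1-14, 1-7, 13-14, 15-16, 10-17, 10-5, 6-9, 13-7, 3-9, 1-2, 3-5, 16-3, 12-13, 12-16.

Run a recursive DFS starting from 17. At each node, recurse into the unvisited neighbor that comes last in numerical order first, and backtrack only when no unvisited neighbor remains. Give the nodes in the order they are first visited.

Visit 17
17 → 15
15 → 16
16 → 12
12 → 14
14 → 13
13 → 7
7 → 1
1 → 11
11 → 2
1 → 10
10 → 5
5 → 6
6 → 9
9 → 3
12 → 4
15 → 8

17 15 16 12 14 13 7 1 11 2 10 5 6 9 3 4 8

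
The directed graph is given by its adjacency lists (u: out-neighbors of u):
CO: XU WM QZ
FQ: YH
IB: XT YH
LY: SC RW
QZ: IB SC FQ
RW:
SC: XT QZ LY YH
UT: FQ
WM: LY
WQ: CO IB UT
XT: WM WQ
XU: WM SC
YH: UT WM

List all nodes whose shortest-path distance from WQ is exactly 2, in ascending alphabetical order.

Level 0: WQ
Level 1: CO, IB, UT
Level 2: FQ, QZ, WM, XT, XU, YH
Level 3: LY, SC
Level 4: RW

FQ, QZ, WM, XT, XU, YH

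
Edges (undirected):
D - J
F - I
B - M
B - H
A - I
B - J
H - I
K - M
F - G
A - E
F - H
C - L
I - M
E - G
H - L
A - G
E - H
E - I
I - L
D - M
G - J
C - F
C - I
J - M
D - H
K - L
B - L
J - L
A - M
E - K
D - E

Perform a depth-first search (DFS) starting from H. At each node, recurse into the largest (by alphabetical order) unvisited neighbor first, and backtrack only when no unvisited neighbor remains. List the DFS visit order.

Visit H
H → L
L → K
K → M
M → J
J → G
G → F
F → I
I → E
E → D
E → A
I → C
J → B

H, L, K, M, J, G, F, I, E, D, A, C, B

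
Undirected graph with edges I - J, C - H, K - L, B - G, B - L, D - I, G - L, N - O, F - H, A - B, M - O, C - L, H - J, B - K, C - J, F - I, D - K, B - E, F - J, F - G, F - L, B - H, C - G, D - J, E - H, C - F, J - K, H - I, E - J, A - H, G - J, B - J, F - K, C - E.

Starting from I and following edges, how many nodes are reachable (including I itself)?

12

BFS from I visits: I, D, F, H, J, K, C, G, L, A, B, E
Reachable nodes: 12 of 15 total.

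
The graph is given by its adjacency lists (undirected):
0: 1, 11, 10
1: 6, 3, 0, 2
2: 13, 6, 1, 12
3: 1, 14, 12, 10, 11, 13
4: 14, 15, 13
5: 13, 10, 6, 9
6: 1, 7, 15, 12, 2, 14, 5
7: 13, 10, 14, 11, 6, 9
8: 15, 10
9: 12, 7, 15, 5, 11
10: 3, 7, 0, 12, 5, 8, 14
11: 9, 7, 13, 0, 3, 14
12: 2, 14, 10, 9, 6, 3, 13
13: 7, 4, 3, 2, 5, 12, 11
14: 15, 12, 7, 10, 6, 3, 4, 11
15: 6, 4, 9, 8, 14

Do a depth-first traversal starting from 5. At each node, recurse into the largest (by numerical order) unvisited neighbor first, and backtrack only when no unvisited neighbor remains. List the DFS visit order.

5, 13, 12, 14, 15, 9, 11, 7, 10, 8, 3, 1, 6, 2, 0, 4

Visit 5
5 → 13
13 → 12
12 → 14
14 → 15
15 → 9
9 → 11
11 → 7
7 → 10
10 → 8
10 → 3
3 → 1
1 → 6
6 → 2
1 → 0
15 → 4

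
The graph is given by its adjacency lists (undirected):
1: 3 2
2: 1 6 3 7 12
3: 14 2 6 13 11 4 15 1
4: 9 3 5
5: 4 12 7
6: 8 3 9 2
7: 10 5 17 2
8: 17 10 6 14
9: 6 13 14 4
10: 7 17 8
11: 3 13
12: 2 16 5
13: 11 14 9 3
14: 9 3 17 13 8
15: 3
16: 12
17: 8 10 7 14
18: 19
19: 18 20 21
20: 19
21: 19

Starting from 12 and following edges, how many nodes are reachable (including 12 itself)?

17

BFS from 12 visits: 12, 16, 5, 2, 7, 4, 6, 3, 1, 17, 10, 9, 8, 15, 14, 13, 11
Reachable nodes: 17 of 21 total.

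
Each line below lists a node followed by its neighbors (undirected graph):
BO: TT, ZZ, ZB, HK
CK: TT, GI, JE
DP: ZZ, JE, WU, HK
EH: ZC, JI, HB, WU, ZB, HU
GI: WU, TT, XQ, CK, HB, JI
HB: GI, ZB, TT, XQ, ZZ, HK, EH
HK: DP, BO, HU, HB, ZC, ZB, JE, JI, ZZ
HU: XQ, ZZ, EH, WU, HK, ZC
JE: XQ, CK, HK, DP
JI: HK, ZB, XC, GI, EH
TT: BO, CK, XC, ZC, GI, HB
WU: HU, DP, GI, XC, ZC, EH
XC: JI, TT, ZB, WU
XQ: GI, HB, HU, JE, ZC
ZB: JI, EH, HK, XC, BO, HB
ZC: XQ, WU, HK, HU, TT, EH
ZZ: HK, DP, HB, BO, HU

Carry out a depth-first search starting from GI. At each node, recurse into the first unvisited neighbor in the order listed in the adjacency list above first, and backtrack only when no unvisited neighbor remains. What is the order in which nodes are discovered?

GI, WU, HU, XQ, HB, ZB, JI, HK, DP, ZZ, BO, TT, CK, JE, XC, ZC, EH

Visit GI
GI → WU
WU → HU
HU → XQ
XQ → HB
HB → ZB
ZB → JI
JI → HK
HK → DP
DP → ZZ
ZZ → BO
BO → TT
TT → CK
CK → JE
TT → XC
TT → ZC
ZC → EH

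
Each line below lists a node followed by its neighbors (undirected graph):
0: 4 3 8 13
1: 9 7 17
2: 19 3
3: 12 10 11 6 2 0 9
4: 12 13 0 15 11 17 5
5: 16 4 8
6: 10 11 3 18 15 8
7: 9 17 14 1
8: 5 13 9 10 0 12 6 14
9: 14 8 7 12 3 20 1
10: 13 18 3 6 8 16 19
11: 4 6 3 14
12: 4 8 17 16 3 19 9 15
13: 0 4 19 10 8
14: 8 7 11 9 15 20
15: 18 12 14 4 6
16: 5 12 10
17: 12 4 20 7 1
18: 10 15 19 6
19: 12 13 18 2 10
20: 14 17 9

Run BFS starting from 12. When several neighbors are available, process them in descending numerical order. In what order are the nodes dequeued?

Visit 12; enqueue 19, 17, 16, 15, 9, 8, 4, 3 → queue [19, 17, 16, 15, 9, 8, 4, 3]
Visit 19; enqueue 18, 13, 10, 2 → queue [17, 16, 15, 9, 8, 4, 3, 18, 13, 10, 2]
Visit 17; enqueue 20, 7, 1 → queue [16, 15, 9, 8, 4, 3, 18, 13, 10, 2, 20, 7, 1]
Visit 16; enqueue 5 → queue [15, 9, 8, 4, 3, 18, 13, 10, 2, 20, 7, 1, 5]
Visit 15; enqueue 14, 6 → queue [9, 8, 4, 3, 18, 13, 10, 2, 20, 7, 1, 5, 14, 6]
Visit 9 → queue [8, 4, 3, 18, 13, 10, 2, 20, 7, 1, 5, 14, 6]
Visit 8; enqueue 0 → queue [4, 3, 18, 13, 10, 2, 20, 7, 1, 5, 14, 6, 0]
Visit 4; enqueue 11 → queue [3, 18, 13, 10, 2, 20, 7, 1, 5, 14, 6, 0, 11]
Visit 3 → queue [18, 13, 10, 2, 20, 7, 1, 5, 14, 6, 0, 11]
Visit 18 → queue [13, 10, 2, 20, 7, 1, 5, 14, 6, 0, 11]
Visit 13 → queue [10, 2, 20, 7, 1, 5, 14, 6, 0, 11]
Visit 10 → queue [2, 20, 7, 1, 5, 14, 6, 0, 11]
Visit 2 → queue [20, 7, 1, 5, 14, 6, 0, 11]
Visit 20 → queue [7, 1, 5, 14, 6, 0, 11]
Visit 7 → queue [1, 5, 14, 6, 0, 11]
Visit 1 → queue [5, 14, 6, 0, 11]
Visit 5 → queue [14, 6, 0, 11]
Visit 14 → queue [6, 0, 11]
Visit 6 → queue [0, 11]
Visit 0 → queue [11]
Visit 11 → queue []

12 19 17 16 15 9 8 4 3 18 13 10 2 20 7 1 5 14 6 0 11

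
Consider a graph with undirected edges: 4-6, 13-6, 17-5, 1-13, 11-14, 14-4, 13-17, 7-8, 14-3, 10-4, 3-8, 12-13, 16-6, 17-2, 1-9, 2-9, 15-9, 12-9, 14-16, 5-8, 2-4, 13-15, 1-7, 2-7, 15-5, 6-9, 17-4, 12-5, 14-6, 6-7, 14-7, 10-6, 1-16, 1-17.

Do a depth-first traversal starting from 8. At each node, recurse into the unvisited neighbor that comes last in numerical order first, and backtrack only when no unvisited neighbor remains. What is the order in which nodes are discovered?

8 -> 7 -> 14 -> 16 -> 6 -> 13 -> 17 -> 5 -> 15 -> 9 -> 12 -> 2 -> 4 -> 10 -> 1 -> 11 -> 3

Visit 8
8 → 7
7 → 14
14 → 16
16 → 6
6 → 13
13 → 17
17 → 5
5 → 15
15 → 9
9 → 12
9 → 2
2 → 4
4 → 10
9 → 1
14 → 11
14 → 3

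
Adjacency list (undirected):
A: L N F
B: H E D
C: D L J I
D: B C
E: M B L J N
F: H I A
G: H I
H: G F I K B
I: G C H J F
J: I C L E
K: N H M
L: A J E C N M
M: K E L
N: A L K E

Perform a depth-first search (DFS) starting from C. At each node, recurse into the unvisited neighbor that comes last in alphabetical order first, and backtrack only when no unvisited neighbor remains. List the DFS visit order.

Visit C
C → L
L → N
N → K
K → M
M → E
E → J
J → I
I → H
H → G
H → F
F → A
H → B
B → D

C -> L -> N -> K -> M -> E -> J -> I -> H -> G -> F -> A -> B -> D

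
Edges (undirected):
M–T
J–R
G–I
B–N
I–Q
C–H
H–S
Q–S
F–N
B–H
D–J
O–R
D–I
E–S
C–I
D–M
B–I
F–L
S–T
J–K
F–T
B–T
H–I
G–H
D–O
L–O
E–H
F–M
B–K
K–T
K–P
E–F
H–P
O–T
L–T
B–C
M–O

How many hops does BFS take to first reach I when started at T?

Level 0: T
Level 1: B, F, K, L, M, O, S
Level 2: C, D, E, H, I, J, N, P, Q, R
Level 3: G
I first appears at level 2.

2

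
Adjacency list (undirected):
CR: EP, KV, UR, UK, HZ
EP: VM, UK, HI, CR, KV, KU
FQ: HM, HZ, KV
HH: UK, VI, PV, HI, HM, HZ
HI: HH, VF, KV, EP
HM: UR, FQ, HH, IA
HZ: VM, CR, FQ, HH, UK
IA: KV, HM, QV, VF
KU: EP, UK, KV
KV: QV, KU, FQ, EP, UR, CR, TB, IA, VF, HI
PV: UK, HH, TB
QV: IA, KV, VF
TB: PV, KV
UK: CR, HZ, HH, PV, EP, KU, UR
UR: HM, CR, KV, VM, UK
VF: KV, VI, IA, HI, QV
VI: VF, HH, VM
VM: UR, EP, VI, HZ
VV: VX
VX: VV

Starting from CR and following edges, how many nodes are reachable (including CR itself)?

18

BFS from CR visits: CR, EP, HZ, KV, UK, UR, HI, KU, VM, FQ, HH, IA, QV, TB, VF, PV, HM, VI
Reachable nodes: 18 of 20 total.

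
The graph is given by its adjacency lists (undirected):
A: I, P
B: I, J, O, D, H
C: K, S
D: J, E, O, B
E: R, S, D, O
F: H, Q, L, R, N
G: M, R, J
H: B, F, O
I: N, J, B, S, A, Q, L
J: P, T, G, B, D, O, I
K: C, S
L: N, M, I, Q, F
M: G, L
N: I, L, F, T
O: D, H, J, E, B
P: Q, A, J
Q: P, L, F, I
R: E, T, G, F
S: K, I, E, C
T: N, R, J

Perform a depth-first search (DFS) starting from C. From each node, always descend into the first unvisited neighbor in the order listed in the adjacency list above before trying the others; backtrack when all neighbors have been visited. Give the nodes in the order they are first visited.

Visit C
C → K
K → S
S → I
I → N
N → L
L → M
M → G
G → R
R → E
E → D
D → J
J → P
P → Q
Q → F
F → H
H → B
B → O
P → A
J → T

C -> K -> S -> I -> N -> L -> M -> G -> R -> E -> D -> J -> P -> Q -> F -> H -> B -> O -> A -> T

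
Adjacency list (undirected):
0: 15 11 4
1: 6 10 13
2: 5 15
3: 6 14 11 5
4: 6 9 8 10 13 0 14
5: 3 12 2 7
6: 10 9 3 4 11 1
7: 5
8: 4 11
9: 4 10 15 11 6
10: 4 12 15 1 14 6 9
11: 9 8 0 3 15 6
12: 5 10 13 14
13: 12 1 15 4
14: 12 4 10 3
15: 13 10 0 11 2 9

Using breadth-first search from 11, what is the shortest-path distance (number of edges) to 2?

2

Level 0: 11
Level 1: 0, 3, 6, 8, 9, 15
Level 2: 1, 2, 4, 5, 10, 13, 14
Level 3: 7, 12
2 first appears at level 2.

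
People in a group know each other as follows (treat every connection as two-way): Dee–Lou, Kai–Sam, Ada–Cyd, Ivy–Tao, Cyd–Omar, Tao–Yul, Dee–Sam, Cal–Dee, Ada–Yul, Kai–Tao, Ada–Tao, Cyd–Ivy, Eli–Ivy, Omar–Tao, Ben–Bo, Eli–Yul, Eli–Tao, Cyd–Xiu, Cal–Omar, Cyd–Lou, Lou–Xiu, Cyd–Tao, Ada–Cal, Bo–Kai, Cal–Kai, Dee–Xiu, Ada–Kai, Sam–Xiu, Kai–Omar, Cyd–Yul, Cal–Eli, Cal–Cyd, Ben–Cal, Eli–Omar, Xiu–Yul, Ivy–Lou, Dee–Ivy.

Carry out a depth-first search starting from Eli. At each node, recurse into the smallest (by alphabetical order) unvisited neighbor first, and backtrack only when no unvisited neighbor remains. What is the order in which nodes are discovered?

Eli, Cal, Ada, Cyd, Ivy, Dee, Lou, Xiu, Sam, Kai, Bo, Ben, Omar, Tao, Yul

Visit Eli
Eli → Cal
Cal → Ada
Ada → Cyd
Cyd → Ivy
Ivy → Dee
Dee → Lou
Lou → Xiu
Xiu → Sam
Sam → Kai
Kai → Bo
Bo → Ben
Kai → Omar
Omar → Tao
Tao → Yul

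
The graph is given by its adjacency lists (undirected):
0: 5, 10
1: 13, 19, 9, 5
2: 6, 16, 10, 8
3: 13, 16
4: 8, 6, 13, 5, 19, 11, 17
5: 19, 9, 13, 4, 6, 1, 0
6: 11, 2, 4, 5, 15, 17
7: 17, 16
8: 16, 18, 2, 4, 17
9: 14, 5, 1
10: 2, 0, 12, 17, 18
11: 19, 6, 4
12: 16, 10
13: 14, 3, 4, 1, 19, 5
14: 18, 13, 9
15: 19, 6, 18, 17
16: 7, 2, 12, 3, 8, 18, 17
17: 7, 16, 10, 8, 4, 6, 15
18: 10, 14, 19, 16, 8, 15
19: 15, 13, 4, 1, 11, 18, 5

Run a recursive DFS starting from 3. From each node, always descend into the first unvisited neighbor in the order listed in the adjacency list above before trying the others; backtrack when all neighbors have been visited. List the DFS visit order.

3 13 14 18 10 2 6 11 19 15 17 7 16 12 8 4 5 9 1 0

Visit 3
3 → 13
13 → 14
14 → 18
18 → 10
10 → 2
2 → 6
6 → 11
11 → 19
19 → 15
15 → 17
17 → 7
7 → 16
16 → 12
16 → 8
8 → 4
4 → 5
5 → 9
9 → 1
5 → 0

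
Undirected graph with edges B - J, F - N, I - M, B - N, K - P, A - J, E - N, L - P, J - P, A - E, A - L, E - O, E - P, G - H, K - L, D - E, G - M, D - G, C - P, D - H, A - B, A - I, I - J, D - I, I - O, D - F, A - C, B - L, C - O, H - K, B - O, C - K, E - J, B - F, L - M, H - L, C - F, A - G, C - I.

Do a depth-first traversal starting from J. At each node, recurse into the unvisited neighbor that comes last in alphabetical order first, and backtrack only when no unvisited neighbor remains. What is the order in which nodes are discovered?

Visit J
J → P
P → L
L → M
M → I
I → O
O → E
E → N
N → F
F → D
D → H
H → K
K → C
C → A
A → G
A → B

J P L M I O E N F D H K C A G B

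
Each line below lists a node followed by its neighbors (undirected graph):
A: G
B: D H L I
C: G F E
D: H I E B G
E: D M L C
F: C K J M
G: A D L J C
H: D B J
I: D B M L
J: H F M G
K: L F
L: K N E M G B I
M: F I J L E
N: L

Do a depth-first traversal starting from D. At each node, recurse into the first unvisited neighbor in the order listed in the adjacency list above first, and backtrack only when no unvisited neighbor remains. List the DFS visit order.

D H B L K F C G A J M I E N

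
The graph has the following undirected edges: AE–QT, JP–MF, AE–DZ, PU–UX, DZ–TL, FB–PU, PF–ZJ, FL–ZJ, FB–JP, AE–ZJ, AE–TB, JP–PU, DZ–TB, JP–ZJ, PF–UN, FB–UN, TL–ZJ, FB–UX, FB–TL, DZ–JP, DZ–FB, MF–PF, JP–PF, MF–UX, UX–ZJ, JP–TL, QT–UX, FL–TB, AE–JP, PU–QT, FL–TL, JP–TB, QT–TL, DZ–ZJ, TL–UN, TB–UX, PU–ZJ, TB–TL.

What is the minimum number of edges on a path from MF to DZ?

2

Level 0: MF
Level 1: JP, PF, UX
Level 2: AE, DZ, FB, PU, QT, TB, TL, UN, ZJ
Level 3: FL
DZ first appears at level 2.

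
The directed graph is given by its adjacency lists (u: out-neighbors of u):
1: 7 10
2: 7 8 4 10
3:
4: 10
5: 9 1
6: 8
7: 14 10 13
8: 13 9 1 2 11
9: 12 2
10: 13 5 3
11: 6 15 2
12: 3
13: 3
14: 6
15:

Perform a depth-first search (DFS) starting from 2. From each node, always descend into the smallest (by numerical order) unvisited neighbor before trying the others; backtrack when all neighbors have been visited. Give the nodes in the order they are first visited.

2, 4, 10, 3, 5, 1, 7, 13, 14, 6, 8, 9, 12, 11, 15

Visit 2
2 → 4
4 → 10
10 → 3
10 → 5
5 → 1
1 → 7
7 → 13
7 → 14
14 → 6
6 → 8
8 → 9
9 → 12
8 → 11
11 → 15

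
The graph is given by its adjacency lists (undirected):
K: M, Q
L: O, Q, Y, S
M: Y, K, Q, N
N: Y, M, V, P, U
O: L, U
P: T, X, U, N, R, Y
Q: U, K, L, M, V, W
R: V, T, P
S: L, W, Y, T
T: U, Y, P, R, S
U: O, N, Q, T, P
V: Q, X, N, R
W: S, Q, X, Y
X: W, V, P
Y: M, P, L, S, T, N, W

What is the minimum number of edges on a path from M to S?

2

Level 0: M
Level 1: K, N, Q, Y
Level 2: L, P, S, T, U, V, W
Level 3: O, R, X
S first appears at level 2.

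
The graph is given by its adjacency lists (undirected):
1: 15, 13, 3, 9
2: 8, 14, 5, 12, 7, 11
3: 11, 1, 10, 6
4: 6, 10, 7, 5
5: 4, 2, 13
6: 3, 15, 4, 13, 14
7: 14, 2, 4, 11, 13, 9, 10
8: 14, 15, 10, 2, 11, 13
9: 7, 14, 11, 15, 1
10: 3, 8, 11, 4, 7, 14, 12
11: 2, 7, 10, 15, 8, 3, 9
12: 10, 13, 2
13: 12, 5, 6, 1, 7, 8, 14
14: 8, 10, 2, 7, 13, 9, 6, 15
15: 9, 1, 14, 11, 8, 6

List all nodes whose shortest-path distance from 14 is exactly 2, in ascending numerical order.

Level 0: 14
Level 1: 2, 6, 7, 8, 9, 10, 13, 15
Level 2: 1, 3, 4, 5, 11, 12

1, 3, 4, 5, 11, 12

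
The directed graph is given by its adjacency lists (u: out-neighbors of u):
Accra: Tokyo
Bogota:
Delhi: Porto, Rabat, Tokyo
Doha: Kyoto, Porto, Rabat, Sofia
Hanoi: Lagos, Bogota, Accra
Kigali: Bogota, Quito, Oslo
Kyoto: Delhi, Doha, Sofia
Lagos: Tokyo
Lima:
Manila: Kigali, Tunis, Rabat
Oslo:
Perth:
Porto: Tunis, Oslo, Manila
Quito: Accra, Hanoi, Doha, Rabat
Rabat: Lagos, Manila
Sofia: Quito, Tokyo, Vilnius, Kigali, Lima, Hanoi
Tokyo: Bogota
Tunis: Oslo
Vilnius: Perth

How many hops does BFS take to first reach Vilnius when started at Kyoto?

Level 0: Kyoto
Level 1: Delhi, Doha, Sofia
Level 2: Hanoi, Kigali, Lima, Porto, Quito, Rabat, Tokyo, Vilnius
Level 3: Accra, Bogota, Lagos, Manila, Oslo, Perth, Tunis
Vilnius first appears at level 2.

2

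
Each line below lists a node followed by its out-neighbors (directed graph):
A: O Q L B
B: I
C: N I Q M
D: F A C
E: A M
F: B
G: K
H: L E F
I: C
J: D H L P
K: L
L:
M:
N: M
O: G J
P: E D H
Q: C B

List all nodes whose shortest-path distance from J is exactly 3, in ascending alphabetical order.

B, I, M, N, O, Q

Level 0: J
Level 1: D, H, L, P
Level 2: A, C, E, F
Level 3: B, I, M, N, O, Q
Level 4: G
Level 5: K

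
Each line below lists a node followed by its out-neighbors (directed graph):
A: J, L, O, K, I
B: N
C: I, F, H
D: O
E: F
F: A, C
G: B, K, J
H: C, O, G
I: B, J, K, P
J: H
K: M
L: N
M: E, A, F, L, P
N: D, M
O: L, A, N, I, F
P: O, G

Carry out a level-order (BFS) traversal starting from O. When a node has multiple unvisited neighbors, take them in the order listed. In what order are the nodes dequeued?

O → L → A → N → I → F → J → K → D → M → B → P → C → H → E → G

Visit O; enqueue L, A, N, I, F → queue [L, A, N, I, F]
Visit L → queue [A, N, I, F]
Visit A; enqueue J, K → queue [N, I, F, J, K]
Visit N; enqueue D, M → queue [I, F, J, K, D, M]
Visit I; enqueue B, P → queue [F, J, K, D, M, B, P]
Visit F; enqueue C → queue [J, K, D, M, B, P, C]
Visit J; enqueue H → queue [K, D, M, B, P, C, H]
Visit K → queue [D, M, B, P, C, H]
Visit D → queue [M, B, P, C, H]
Visit M; enqueue E → queue [B, P, C, H, E]
Visit B → queue [P, C, H, E]
Visit P; enqueue G → queue [C, H, E, G]
Visit C → queue [H, E, G]
Visit H → queue [E, G]
Visit E → queue [G]
Visit G → queue []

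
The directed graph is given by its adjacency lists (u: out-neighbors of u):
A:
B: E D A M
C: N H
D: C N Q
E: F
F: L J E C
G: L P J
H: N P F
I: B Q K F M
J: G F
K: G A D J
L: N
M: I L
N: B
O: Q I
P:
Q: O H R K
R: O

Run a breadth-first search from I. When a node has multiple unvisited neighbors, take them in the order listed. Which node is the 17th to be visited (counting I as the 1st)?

Visit I; enqueue B, Q, K, F, M → queue [B, Q, K, F, M]
Visit B; enqueue E, D, A → queue [Q, K, F, M, E, D, A]
Visit Q; enqueue O, H, R → queue [K, F, M, E, D, A, O, H, R]
Visit K; enqueue G, J → queue [F, M, E, D, A, O, H, R, G, J]
Visit F; enqueue L, C → queue [M, E, D, A, O, H, R, G, J, L, C]
Visit M → queue [E, D, A, O, H, R, G, J, L, C]
Visit E → queue [D, A, O, H, R, G, J, L, C]
Visit D; enqueue N → queue [A, O, H, R, G, J, L, C, N]
Visit A → queue [O, H, R, G, J, L, C, N]
Visit O → queue [H, R, G, J, L, C, N]
Visit H; enqueue P → queue [R, G, J, L, C, N, P]
Visit R → queue [G, J, L, C, N, P]
Visit G → queue [J, L, C, N, P]
Visit J → queue [L, C, N, P]
Visit L → queue [C, N, P]
Visit C → queue [N, P]
Visit N → queue [P]
Visit P → queue []

Visit order: I, B, Q, K, F, M, E, D, A, O, H, R, G, J, L, C, N, P

N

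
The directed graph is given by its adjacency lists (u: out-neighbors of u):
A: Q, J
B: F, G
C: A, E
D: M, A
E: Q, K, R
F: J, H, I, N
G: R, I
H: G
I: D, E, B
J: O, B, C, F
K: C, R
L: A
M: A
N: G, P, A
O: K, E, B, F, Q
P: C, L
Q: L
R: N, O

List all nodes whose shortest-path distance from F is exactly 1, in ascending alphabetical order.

Level 0: F
Level 1: H, I, J, N
Level 2: A, B, C, D, E, G, O, P
Level 3: K, L, M, Q, R

H, I, J, N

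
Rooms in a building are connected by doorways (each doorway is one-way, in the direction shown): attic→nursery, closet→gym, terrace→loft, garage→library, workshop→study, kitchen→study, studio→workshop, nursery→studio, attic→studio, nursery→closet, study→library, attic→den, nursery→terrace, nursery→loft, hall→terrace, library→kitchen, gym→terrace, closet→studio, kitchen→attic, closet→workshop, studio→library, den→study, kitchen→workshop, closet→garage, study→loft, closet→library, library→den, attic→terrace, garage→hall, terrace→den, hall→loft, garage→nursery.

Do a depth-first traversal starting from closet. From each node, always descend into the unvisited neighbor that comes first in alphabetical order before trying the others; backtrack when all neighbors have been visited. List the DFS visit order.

Visit closet
closet → garage
garage → hall
hall → loft
hall → terrace
terrace → den
den → study
study → library
library → kitchen
kitchen → attic
attic → nursery
nursery → studio
studio → workshop
closet → gym

closet, garage, hall, loft, terrace, den, study, library, kitchen, attic, nursery, studio, workshop, gym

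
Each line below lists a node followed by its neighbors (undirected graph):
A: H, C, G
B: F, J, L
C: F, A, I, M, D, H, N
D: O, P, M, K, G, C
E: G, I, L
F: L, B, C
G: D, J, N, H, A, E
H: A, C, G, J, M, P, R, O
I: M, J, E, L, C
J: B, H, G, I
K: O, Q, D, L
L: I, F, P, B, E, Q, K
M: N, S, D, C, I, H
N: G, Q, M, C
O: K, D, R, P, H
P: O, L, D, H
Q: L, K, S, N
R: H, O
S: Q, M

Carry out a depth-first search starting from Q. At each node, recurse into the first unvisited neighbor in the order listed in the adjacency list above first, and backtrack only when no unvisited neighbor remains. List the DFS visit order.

Q, L, I, M, N, G, D, O, K, R, H, A, C, F, B, J, P, E, S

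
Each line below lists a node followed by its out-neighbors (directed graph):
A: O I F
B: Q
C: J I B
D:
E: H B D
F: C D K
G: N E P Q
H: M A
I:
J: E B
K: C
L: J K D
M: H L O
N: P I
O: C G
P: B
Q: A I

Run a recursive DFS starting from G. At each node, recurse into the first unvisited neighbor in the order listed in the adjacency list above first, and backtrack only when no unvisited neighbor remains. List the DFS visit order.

G → N → P → B → Q → A → O → C → J → E → H → M → L → K → D → I → F

Visit G
G → N
N → P
P → B
B → Q
Q → A
A → O
O → C
C → J
J → E
E → H
H → M
M → L
L → K
L → D
C → I
A → F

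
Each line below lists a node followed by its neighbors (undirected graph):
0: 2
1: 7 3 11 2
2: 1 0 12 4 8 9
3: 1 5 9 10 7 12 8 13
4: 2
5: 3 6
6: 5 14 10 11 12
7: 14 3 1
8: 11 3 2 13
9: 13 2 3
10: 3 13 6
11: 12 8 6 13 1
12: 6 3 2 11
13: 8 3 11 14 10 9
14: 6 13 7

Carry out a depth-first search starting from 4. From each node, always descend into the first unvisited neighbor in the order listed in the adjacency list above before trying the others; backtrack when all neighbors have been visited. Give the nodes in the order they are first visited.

4 2 1 7 14 6 5 3 9 13 8 11 12 10 0

Visit 4
4 → 2
2 → 1
1 → 7
7 → 14
14 → 6
6 → 5
5 → 3
3 → 9
9 → 13
13 → 8
8 → 11
11 → 12
13 → 10
2 → 0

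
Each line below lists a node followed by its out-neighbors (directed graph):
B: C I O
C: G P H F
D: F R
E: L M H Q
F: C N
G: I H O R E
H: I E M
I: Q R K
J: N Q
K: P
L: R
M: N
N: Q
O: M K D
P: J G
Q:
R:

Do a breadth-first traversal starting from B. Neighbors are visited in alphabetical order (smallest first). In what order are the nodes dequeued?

Visit B; enqueue C, I, O → queue [C, I, O]
Visit C; enqueue F, G, H, P → queue [I, O, F, G, H, P]
Visit I; enqueue K, Q, R → queue [O, F, G, H, P, K, Q, R]
Visit O; enqueue D, M → queue [F, G, H, P, K, Q, R, D, M]
Visit F; enqueue N → queue [G, H, P, K, Q, R, D, M, N]
Visit G; enqueue E → queue [H, P, K, Q, R, D, M, N, E]
Visit H → queue [P, K, Q, R, D, M, N, E]
Visit P; enqueue J → queue [K, Q, R, D, M, N, E, J]
Visit K → queue [Q, R, D, M, N, E, J]
Visit Q → queue [R, D, M, N, E, J]
Visit R → queue [D, M, N, E, J]
Visit D → queue [M, N, E, J]
Visit M → queue [N, E, J]
Visit N → queue [E, J]
Visit E; enqueue L → queue [J, L]
Visit J → queue [L]
Visit L → queue []

B, C, I, O, F, G, H, P, K, Q, R, D, M, N, E, J, L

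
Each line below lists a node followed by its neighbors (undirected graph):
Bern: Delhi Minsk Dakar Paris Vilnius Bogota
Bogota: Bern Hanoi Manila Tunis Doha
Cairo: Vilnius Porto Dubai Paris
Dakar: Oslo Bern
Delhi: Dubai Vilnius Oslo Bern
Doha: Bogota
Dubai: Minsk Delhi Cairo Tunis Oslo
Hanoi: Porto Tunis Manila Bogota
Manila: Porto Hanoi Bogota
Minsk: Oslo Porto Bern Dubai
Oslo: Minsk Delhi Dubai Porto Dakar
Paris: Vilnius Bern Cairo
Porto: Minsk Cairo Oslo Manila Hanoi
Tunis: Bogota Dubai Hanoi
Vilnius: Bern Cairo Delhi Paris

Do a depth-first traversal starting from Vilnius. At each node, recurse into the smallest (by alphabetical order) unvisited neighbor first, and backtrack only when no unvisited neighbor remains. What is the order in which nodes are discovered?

Visit Vilnius
Vilnius → Bern
Bern → Bogota
Bogota → Doha
Bogota → Hanoi
Hanoi → Manila
Manila → Porto
Porto → Cairo
Cairo → Dubai
Dubai → Delhi
Delhi → Oslo
Oslo → Dakar
Oslo → Minsk
Dubai → Tunis
Cairo → Paris

Vilnius → Bern → Bogota → Doha → Hanoi → Manila → Porto → Cairo → Dubai → Delhi → Oslo → Dakar → Minsk → Tunis → Paris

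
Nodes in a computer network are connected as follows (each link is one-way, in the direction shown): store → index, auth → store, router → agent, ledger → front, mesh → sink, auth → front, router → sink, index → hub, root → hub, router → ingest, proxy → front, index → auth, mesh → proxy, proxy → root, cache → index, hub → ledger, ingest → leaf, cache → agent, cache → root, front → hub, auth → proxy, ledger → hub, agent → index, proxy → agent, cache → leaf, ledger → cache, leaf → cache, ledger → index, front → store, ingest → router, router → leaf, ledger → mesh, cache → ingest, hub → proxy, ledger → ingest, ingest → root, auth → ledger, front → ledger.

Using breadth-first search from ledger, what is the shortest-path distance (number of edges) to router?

Level 0: ledger
Level 1: cache, front, hub, index, ingest, mesh
Level 2: agent, auth, leaf, proxy, root, router, sink, store
router first appears at level 2.

2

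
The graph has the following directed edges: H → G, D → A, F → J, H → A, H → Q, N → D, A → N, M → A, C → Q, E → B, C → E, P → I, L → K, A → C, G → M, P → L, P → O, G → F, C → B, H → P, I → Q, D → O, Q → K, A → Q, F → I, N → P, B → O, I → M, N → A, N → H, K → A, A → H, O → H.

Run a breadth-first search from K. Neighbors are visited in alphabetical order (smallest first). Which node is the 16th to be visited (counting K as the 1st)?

L

Visit K; enqueue A → queue [A]
Visit A; enqueue C, H, N, Q → queue [C, H, N, Q]
Visit C; enqueue B, E → queue [H, N, Q, B, E]
Visit H; enqueue G, P → queue [N, Q, B, E, G, P]
Visit N; enqueue D → queue [Q, B, E, G, P, D]
Visit Q → queue [B, E, G, P, D]
Visit B; enqueue O → queue [E, G, P, D, O]
Visit E → queue [G, P, D, O]
Visit G; enqueue F, M → queue [P, D, O, F, M]
Visit P; enqueue I, L → queue [D, O, F, M, I, L]
Visit D → queue [O, F, M, I, L]
Visit O → queue [F, M, I, L]
Visit F; enqueue J → queue [M, I, L, J]
Visit M → queue [I, L, J]
Visit I → queue [L, J]
Visit L → queue [J]
Visit J → queue []

Visit order: K, A, C, H, N, Q, B, E, G, P, D, O, F, M, I, L, J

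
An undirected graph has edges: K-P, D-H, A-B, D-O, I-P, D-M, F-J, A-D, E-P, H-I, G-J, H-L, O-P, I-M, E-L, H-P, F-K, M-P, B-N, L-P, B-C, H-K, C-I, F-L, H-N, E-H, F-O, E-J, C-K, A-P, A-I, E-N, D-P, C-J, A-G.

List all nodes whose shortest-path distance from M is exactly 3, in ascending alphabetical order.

B, F, G, J, N

Level 0: M
Level 1: D, I, P
Level 2: A, C, E, H, K, L, O
Level 3: B, F, G, J, N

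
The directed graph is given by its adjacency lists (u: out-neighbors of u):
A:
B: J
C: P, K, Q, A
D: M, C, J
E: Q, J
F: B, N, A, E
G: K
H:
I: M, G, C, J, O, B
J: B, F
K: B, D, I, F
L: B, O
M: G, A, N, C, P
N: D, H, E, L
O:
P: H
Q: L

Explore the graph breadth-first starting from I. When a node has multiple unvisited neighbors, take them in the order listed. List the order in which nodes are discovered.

Visit I; enqueue M, G, C, J, O, B → queue [M, G, C, J, O, B]
Visit M; enqueue A, N, P → queue [G, C, J, O, B, A, N, P]
Visit G; enqueue K → queue [C, J, O, B, A, N, P, K]
Visit C; enqueue Q → queue [J, O, B, A, N, P, K, Q]
Visit J; enqueue F → queue [O, B, A, N, P, K, Q, F]
Visit O → queue [B, A, N, P, K, Q, F]
Visit B → queue [A, N, P, K, Q, F]
Visit A → queue [N, P, K, Q, F]
Visit N; enqueue D, H, E, L → queue [P, K, Q, F, D, H, E, L]
Visit P → queue [K, Q, F, D, H, E, L]
Visit K → queue [Q, F, D, H, E, L]
Visit Q → queue [F, D, H, E, L]
Visit F → queue [D, H, E, L]
Visit D → queue [H, E, L]
Visit H → queue [E, L]
Visit E → queue [L]
Visit L → queue []

I M G C J O B A N P K Q F D H E L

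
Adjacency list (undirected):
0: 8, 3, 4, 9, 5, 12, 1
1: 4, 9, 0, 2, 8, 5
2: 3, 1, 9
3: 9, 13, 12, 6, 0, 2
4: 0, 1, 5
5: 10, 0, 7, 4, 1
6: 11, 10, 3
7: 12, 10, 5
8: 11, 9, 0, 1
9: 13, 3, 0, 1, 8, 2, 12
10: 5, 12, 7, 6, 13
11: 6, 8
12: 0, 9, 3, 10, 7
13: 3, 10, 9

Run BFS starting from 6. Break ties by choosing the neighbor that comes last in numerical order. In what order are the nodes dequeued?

Visit 6; enqueue 11, 10, 3 → queue [11, 10, 3]
Visit 11; enqueue 8 → queue [10, 3, 8]
Visit 10; enqueue 13, 12, 7, 5 → queue [3, 8, 13, 12, 7, 5]
Visit 3; enqueue 9, 2, 0 → queue [8, 13, 12, 7, 5, 9, 2, 0]
Visit 8; enqueue 1 → queue [13, 12, 7, 5, 9, 2, 0, 1]
Visit 13 → queue [12, 7, 5, 9, 2, 0, 1]
Visit 12 → queue [7, 5, 9, 2, 0, 1]
Visit 7 → queue [5, 9, 2, 0, 1]
Visit 5; enqueue 4 → queue [9, 2, 0, 1, 4]
Visit 9 → queue [2, 0, 1, 4]
Visit 2 → queue [0, 1, 4]
Visit 0 → queue [1, 4]
Visit 1 → queue [4]
Visit 4 → queue []

6 -> 11 -> 10 -> 3 -> 8 -> 13 -> 12 -> 7 -> 5 -> 9 -> 2 -> 0 -> 1 -> 4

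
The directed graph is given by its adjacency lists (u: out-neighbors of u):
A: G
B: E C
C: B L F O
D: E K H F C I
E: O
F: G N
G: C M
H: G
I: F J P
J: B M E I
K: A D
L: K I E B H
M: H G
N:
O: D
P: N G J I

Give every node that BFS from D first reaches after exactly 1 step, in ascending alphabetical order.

Level 0: D
Level 1: C, E, F, H, I, K
Level 2: A, B, G, J, L, N, O, P
Level 3: M

C, E, F, H, I, K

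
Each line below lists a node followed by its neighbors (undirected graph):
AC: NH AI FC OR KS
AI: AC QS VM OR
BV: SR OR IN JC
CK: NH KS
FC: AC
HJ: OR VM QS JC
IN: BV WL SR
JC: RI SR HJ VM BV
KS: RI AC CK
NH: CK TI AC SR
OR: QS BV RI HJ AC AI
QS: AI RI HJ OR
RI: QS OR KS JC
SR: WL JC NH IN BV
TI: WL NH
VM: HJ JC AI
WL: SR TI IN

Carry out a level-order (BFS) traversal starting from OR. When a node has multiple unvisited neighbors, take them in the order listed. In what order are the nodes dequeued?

OR -> QS -> BV -> RI -> HJ -> AC -> AI -> SR -> IN -> JC -> KS -> VM -> NH -> FC -> WL -> CK -> TI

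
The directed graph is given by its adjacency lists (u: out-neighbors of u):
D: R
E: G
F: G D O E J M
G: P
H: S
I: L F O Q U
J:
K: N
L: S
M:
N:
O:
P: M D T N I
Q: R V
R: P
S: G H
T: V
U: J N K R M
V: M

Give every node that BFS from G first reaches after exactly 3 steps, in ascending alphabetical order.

F, L, O, Q, R, U, V

Level 0: G
Level 1: P
Level 2: D, I, M, N, T
Level 3: F, L, O, Q, R, U, V
Level 4: E, J, K, S
Level 5: H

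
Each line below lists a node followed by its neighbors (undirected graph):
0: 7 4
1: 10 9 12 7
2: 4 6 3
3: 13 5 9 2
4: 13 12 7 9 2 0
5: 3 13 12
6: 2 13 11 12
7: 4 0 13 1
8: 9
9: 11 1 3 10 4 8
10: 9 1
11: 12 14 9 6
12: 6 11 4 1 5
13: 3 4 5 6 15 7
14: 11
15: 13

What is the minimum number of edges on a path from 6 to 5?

Level 0: 6
Level 1: 2, 11, 12, 13
Level 2: 1, 3, 4, 5, 7, 9, 14, 15
Level 3: 0, 8, 10
5 first appears at level 2.

2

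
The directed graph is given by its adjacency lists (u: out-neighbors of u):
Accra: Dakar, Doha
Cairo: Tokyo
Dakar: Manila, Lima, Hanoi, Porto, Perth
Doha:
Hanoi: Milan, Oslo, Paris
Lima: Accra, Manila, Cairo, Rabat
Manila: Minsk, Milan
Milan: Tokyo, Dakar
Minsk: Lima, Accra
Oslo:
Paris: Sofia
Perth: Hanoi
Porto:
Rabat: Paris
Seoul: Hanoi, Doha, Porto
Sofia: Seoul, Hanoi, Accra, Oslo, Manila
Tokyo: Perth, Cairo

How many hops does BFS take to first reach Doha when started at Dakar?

3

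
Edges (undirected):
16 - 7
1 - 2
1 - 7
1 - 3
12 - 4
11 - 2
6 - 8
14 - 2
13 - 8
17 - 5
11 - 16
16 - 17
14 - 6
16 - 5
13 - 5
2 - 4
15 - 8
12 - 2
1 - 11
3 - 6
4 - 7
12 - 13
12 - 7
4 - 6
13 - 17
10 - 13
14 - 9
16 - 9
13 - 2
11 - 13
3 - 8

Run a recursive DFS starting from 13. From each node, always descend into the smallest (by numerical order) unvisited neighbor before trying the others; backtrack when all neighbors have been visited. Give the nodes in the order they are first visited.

Visit 13
13 → 2
2 → 1
1 → 3
3 → 6
6 → 4
4 → 7
7 → 12
7 → 16
16 → 5
5 → 17
16 → 9
9 → 14
16 → 11
6 → 8
8 → 15
13 → 10

13 -> 2 -> 1 -> 3 -> 6 -> 4 -> 7 -> 12 -> 16 -> 5 -> 17 -> 9 -> 14 -> 11 -> 8 -> 15 -> 10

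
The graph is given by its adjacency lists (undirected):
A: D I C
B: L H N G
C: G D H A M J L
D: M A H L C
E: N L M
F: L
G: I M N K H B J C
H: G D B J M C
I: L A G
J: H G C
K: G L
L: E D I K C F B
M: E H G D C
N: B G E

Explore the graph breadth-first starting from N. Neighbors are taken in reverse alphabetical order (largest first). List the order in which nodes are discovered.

N, G, E, B, M, K, J, I, H, C, L, D, A, F

Visit N; enqueue G, E, B → queue [G, E, B]
Visit G; enqueue M, K, J, I, H, C → queue [E, B, M, K, J, I, H, C]
Visit E; enqueue L → queue [B, M, K, J, I, H, C, L]
Visit B → queue [M, K, J, I, H, C, L]
Visit M; enqueue D → queue [K, J, I, H, C, L, D]
Visit K → queue [J, I, H, C, L, D]
Visit J → queue [I, H, C, L, D]
Visit I; enqueue A → queue [H, C, L, D, A]
Visit H → queue [C, L, D, A]
Visit C → queue [L, D, A]
Visit L; enqueue F → queue [D, A, F]
Visit D → queue [A, F]
Visit A → queue [F]
Visit F → queue []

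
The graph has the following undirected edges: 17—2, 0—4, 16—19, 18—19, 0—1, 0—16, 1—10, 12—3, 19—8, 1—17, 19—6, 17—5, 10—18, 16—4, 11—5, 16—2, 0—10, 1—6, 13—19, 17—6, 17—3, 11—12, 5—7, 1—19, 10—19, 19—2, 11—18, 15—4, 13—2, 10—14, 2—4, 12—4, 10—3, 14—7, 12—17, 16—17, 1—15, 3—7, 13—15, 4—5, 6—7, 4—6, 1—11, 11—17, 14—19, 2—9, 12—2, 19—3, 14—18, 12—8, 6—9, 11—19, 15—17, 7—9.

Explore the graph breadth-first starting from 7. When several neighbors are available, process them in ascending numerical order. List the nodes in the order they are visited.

7 3 5 6 9 14 10 12 17 19 4 11 1 2 18 0 8 15 16 13

Visit 7; enqueue 3, 5, 6, 9, 14 → queue [3, 5, 6, 9, 14]
Visit 3; enqueue 10, 12, 17, 19 → queue [5, 6, 9, 14, 10, 12, 17, 19]
Visit 5; enqueue 4, 11 → queue [6, 9, 14, 10, 12, 17, 19, 4, 11]
Visit 6; enqueue 1 → queue [9, 14, 10, 12, 17, 19, 4, 11, 1]
Visit 9; enqueue 2 → queue [14, 10, 12, 17, 19, 4, 11, 1, 2]
Visit 14; enqueue 18 → queue [10, 12, 17, 19, 4, 11, 1, 2, 18]
Visit 10; enqueue 0 → queue [12, 17, 19, 4, 11, 1, 2, 18, 0]
Visit 12; enqueue 8 → queue [17, 19, 4, 11, 1, 2, 18, 0, 8]
Visit 17; enqueue 15, 16 → queue [19, 4, 11, 1, 2, 18, 0, 8, 15, 16]
Visit 19; enqueue 13 → queue [4, 11, 1, 2, 18, 0, 8, 15, 16, 13]
Visit 4 → queue [11, 1, 2, 18, 0, 8, 15, 16, 13]
Visit 11 → queue [1, 2, 18, 0, 8, 15, 16, 13]
Visit 1 → queue [2, 18, 0, 8, 15, 16, 13]
Visit 2 → queue [18, 0, 8, 15, 16, 13]
Visit 18 → queue [0, 8, 15, 16, 13]
Visit 0 → queue [8, 15, 16, 13]
Visit 8 → queue [15, 16, 13]
Visit 15 → queue [16, 13]
Visit 16 → queue [13]
Visit 13 → queue []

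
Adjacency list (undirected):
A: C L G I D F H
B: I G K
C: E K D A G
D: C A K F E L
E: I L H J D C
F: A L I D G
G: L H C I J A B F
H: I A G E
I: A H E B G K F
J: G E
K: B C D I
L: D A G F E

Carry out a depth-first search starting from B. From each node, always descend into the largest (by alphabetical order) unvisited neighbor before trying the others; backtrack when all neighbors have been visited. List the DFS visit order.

Visit B
B → K
K → I
I → H
H → G
G → L
L → F
F → D
D → E
E → J
E → C
C → A

B, K, I, H, G, L, F, D, E, J, C, A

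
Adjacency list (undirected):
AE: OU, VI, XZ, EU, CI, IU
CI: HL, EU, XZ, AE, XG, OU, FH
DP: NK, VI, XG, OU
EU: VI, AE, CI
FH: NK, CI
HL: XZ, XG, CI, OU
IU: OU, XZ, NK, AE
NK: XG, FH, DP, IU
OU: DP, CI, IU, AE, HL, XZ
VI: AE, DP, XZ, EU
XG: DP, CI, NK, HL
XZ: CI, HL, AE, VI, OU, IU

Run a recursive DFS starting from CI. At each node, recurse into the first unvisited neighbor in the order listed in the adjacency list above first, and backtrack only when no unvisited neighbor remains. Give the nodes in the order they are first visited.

CI, HL, XZ, AE, OU, DP, NK, XG, FH, IU, VI, EU

Visit CI
CI → HL
HL → XZ
XZ → AE
AE → OU
OU → DP
DP → NK
NK → XG
NK → FH
NK → IU
DP → VI
VI → EU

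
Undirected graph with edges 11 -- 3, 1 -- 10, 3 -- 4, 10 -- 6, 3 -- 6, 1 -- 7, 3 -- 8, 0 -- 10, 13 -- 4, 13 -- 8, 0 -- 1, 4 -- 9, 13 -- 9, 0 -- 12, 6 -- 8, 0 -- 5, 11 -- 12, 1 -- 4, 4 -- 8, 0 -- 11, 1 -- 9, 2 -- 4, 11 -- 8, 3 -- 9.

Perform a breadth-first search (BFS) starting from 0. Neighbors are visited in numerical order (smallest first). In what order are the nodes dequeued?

0, 1, 5, 10, 11, 12, 4, 7, 9, 6, 3, 8, 2, 13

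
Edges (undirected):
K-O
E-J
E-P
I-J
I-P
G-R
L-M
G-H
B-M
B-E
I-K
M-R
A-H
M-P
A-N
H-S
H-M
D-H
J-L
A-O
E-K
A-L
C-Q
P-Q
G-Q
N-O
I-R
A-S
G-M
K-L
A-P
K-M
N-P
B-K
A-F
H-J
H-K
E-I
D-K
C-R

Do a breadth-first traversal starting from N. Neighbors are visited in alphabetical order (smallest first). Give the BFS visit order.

Visit N; enqueue A, O, P → queue [A, O, P]
Visit A; enqueue F, H, L, S → queue [O, P, F, H, L, S]
Visit O; enqueue K → queue [P, F, H, L, S, K]
Visit P; enqueue E, I, M, Q → queue [F, H, L, S, K, E, I, M, Q]
Visit F → queue [H, L, S, K, E, I, M, Q]
Visit H; enqueue D, G, J → queue [L, S, K, E, I, M, Q, D, G, J]
Visit L → queue [S, K, E, I, M, Q, D, G, J]
Visit S → queue [K, E, I, M, Q, D, G, J]
Visit K; enqueue B → queue [E, I, M, Q, D, G, J, B]
Visit E → queue [I, M, Q, D, G, J, B]
Visit I; enqueue R → queue [M, Q, D, G, J, B, R]
Visit M → queue [Q, D, G, J, B, R]
Visit Q; enqueue C → queue [D, G, J, B, R, C]
Visit D → queue [G, J, B, R, C]
Visit G → queue [J, B, R, C]
Visit J → queue [B, R, C]
Visit B → queue [R, C]
Visit R → queue [C]
Visit C → queue []

N, A, O, P, F, H, L, S, K, E, I, M, Q, D, G, J, B, R, C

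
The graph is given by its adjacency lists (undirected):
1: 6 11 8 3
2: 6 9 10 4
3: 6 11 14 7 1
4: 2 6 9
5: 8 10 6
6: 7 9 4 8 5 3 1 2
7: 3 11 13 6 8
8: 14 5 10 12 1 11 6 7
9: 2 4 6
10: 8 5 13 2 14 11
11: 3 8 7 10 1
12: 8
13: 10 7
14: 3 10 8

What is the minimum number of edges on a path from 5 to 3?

Level 0: 5
Level 1: 6, 8, 10
Level 2: 1, 2, 3, 4, 7, 9, 11, 12, 13, 14
3 first appears at level 2.

2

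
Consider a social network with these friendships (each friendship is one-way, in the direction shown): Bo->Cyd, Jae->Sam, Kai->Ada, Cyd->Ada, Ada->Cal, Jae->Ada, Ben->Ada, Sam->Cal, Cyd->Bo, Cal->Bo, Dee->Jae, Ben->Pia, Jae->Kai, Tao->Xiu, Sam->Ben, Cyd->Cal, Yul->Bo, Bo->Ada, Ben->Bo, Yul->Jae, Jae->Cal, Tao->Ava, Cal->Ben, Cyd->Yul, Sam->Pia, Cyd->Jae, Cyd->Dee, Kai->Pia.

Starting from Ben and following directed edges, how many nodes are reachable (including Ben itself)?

11

BFS from Ben visits: Ben, Ada, Bo, Pia, Cal, Cyd, Dee, Jae, Yul, Kai, Sam
Reachable nodes: 11 of 14 total.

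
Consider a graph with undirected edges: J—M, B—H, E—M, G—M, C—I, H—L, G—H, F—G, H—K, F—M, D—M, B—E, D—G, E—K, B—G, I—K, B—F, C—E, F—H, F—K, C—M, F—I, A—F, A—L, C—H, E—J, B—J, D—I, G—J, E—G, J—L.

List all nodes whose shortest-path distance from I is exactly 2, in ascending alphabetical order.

Level 0: I
Level 1: C, D, F, K
Level 2: A, B, E, G, H, M
Level 3: J, L

A, B, E, G, H, M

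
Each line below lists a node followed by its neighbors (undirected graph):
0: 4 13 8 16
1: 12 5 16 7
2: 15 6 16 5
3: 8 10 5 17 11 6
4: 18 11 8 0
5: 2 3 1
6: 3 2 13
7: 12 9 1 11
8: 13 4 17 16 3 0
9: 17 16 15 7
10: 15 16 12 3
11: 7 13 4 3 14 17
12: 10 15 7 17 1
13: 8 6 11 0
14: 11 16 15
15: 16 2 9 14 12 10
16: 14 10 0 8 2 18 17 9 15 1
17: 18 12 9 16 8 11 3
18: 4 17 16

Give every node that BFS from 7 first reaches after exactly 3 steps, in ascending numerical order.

0, 2, 6, 8, 18

Level 0: 7
Level 1: 1, 9, 11, 12
Level 2: 3, 4, 5, 10, 13, 14, 15, 16, 17
Level 3: 0, 2, 6, 8, 18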